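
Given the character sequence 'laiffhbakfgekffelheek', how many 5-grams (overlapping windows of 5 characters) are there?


String 'laiffhbakfgekffelheek' has length L = 21.
Number of overlapping n-grams = L - n + 1
Substituting: 21 - 5 + 1 = 17

17


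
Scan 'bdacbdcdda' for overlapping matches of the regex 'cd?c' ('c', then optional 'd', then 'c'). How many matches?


Pattern: cd?c means 'c', then optional 'd', then 'c'.
Scanning 'bdacbdcdda' position-by-position:
  Pos 0: window 'bda' -> no
  Pos 1: window 'dac' -> no
  Pos 2: window 'acb' -> no
  Pos 3: window 'cbd' -> no
  Pos 4: window 'bdc' -> no
  Pos 5: window 'dcd' -> no
  Pos 6: window 'cdd' -> no
  Pos 7: window 'dda' -> no
  Pos 8: window 'da' -> no
  Pos 9: window 'a' -> no
Total matches: 0

0


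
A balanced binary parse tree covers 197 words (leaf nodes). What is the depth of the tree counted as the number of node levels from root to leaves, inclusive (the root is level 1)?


In a balanced binary tree with n leaves the deepest leaf is ceil(log2(n)) edges below the root,
so counting node levels inclusive of root and leaves gives ceil(log2(n)) + 1 levels.
log2(197) = 7.6221
ceil(7.6221) = 8
levels = 8 + 1 = 9

9


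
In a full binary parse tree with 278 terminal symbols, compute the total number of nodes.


Leaf nodes (terminals): 278
Internal nodes = n - 1 = 278 - 1 = 277
Total = leaves + internal = 278 + 277 = 555

555


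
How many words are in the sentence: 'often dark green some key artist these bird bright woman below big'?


Counting words by splitting on spaces:
  Word 1: 'often'
  Word 2: 'dark'
  Word 3: 'green'
  Word 4: 'some'
  Word 5: 'key'
  Word 6: 'artist'
  Word 7: 'these'
  Word 8: 'bird'
  Word 9: 'bright'
  Word 10: 'woman'
  Word 11: 'below'
  Word 12: 'big'
Total words: 12

12


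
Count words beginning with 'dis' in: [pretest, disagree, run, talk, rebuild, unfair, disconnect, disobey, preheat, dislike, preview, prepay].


Checking each word for prefix 'dis':
  'pretest' -> no (count: 0)
  'disagree' -> YES, starts with 'dis' (count: 1)
  'run' -> no (count: 1)
  'talk' -> no (count: 1)
  'rebuild' -> no (count: 1)
  'unfair' -> no (count: 1)
  'disconnect' -> YES, starts with 'dis' (count: 2)
  'disobey' -> YES, starts with 'dis' (count: 3)
  'preheat' -> no (count: 3)
  'dislike' -> YES, starts with 'dis' (count: 4)
  'preview' -> no (count: 4)
  'prepay' -> no (count: 4)
Total with prefix 'dis': 4

4


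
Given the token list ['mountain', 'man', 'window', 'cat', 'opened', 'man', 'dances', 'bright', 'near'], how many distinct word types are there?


Listing all tokens and tracking unique types:
  Token 1: 'mountain' -> NEW (unique so far: 1)
  Token 2: 'man' -> NEW (unique so far: 2)
  Token 3: 'window' -> NEW (unique so far: 3)
  Token 4: 'cat' -> NEW (unique so far: 4)
  Token 5: 'opened' -> NEW (unique so far: 5)
  Token 6: 'man' -> duplicate (unique so far: 5)
  Token 7: 'dances' -> NEW (unique so far: 6)
  Token 8: 'bright' -> NEW (unique so far: 7)
  Token 9: 'near' -> NEW (unique so far: 8)
Unique types: ('bright', 'cat', 'dances', 'man', 'mountain', 'near', 'opened', 'window')
Vocabulary size: 8

8


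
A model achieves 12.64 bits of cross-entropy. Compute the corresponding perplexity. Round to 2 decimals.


Perplexity formula: PP = 2^H
H = 12.64
PP = 2^12.64
Decompose: 2^12.64 = 2^12 * 2^0.64
2^12 = 4096, 2^0.64 ~ 1.5583292
PP ~ 4096 * 1.5583292 = 6382.9164032
Rounded to 2 decimals: 6382.92

6382.92


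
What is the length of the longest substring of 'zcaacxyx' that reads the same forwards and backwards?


Scanning 'zcaacxyx' for palindromic substrings.
Substring at positions 1-4: 'caac'.
Check: reverse('caac') = 'caac' -> palindrome confirmed.
Neighbouring characters ('z' / 'x') break symmetry, so it cannot extend further.
No longer palindromic substring exists; longest length = 4

4


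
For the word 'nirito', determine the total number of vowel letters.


Scanning each character of 'nirito':
  Position 1: 'n' -> consonant (running count: 0)
  Position 2: 'i' -> vowel (running count: 1)
  Position 3: 'r' -> consonant (running count: 1)
  Position 4: 'i' -> vowel (running count: 2)
  Position 5: 't' -> consonant (running count: 2)
  Position 6: 'o' -> vowel (running count: 3)
Total vowels: 3

3


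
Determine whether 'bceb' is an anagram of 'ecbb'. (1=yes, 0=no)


Sort characters of 'bceb': 'bbce'
Sort characters of 'ecbb': 'bbce'
Sorted forms match -> they ARE anagrams
Result: 1

1


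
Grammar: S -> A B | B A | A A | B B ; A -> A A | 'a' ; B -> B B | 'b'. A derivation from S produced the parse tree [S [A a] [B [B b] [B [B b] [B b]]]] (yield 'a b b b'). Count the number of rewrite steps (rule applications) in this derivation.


Every bracketed nonterminal node [X ...] in the tree is produced by exactly one rule application.
Reading the tree off as a leftmost derivation:
  Step 1: S  =>  A B   (applied S -> A B)
  Step 2: A B  =>  a B   (applied A -> a)
  Step 3: a B  =>  a B B   (applied B -> B B)
  Step 4: a B B  =>  a b B   (applied B -> b)
  Step 5: a b B  =>  a b B B   (applied B -> B B)
  Step 6: a b B B  =>  a b b B   (applied B -> b)
  Step 7: a b b B  =>  a b b b   (applied B -> b)
Final yield: a b b b
Total rewrite steps: 7

7


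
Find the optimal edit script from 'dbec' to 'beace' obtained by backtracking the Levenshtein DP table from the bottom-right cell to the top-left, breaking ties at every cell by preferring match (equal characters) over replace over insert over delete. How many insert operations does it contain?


Edit distance = 3. Backtracking from cell (4, 5) with preference match > replace > insert > delete,
then listing the resulting alignment 'dbec' -> 'beace' left to right:
  Step 1: delete 'd'
  Step 2: keep 'b'
  Step 3: keep 'e'
  Step 4: insert 'a' [insertion #1]
  Step 5: keep 'c'
  Step 6: insert 'e' [insertion #2]
Total insertions: 2

2


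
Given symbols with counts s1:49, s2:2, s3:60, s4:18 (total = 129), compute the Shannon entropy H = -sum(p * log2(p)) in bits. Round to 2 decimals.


Computing entropy H = -sum(p_i * log2(p_i)):
  s1: p = 49/129 = 0.3798, -p*log2(p) = 0.5305
  s2: p = 2/129 = 0.0155, -p*log2(p) = 0.0932
  s3: p = 60/129 = 0.4651, -p*log2(p) = 0.5136
  s4: p = 18/129 = 0.1395, -p*log2(p) = 0.3965
H = sum of terms = 1.5338
Rounded to 2 decimals: 1.53

1.53


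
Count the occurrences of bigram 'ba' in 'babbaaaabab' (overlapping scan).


Scanning 'babbaaaabab' for bigram 'ba':
  Position 0: 'ba' -> MATCH
  Position 1: 'ab' -> no
  Position 2: 'bb' -> no
  Position 3: 'ba' -> MATCH
  Position 4: 'aa' -> no
  Position 5: 'aa' -> no
  Position 6: 'aa' -> no
  Position 7: 'ab' -> no
  Position 8: 'ba' -> MATCH
  Position 9: 'ab' -> no
Total matches: 3

3


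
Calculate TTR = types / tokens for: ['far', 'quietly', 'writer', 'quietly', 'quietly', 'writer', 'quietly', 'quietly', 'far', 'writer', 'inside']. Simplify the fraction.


Tokens: 11
Unique types: ('far', 'inside', 'quietly', 'writer') = 4
TTR = 4/11
Already in lowest terms.

4/11


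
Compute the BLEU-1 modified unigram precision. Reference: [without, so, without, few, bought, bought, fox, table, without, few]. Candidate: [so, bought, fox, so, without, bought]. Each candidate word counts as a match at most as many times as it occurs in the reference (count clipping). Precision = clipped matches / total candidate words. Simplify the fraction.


Reference word counts: {'bought': 2, 'few': 2, 'fox': 1, 'so': 1, 'table': 1, 'without': 3}
Checking each candidate word (with clipping):
  'so' -> in reference (ref count 1, used 1/1) -> match (matches: 1)
  'bought' -> in reference (ref count 2, used 1/2) -> match (matches: 2)
  'fox' -> in reference (ref count 1, used 1/1) -> match (matches: 3)
  'so' -> ref count 1 already used up (1/1) -> clipped, no match (matches: 3)
  'without' -> in reference (ref count 3, used 1/3) -> match (matches: 4)
  'bought' -> in reference (ref count 2, used 2/2) -> match (matches: 5)
Clipped matches: 5, Candidate length: 6
Precision = 5/6

5/6


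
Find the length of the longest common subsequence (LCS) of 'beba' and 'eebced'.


DP table for LCS of 'beba' and 'eebced':
       e  e  b  c  e  d
    0  0  0  0  0  0  0
  b 0  0  0  1  1  1  1
  e 0  1  1  1  1  2  2
  b 0  1  1  2  2  2  2
  a 0  1  1  2  2  2  2
LCS: 'be'
LCS length = 2

2


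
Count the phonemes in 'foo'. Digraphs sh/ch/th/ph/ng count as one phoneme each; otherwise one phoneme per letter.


Parsing 'foo' greedily, digraphs first:
  'f' -> consonant phoneme (phonemes so far: 1)
  'o' -> vowel phoneme (phonemes so far: 2)
  'o' -> vowel phoneme (phonemes so far: 3)
Total phonemes: 3

3


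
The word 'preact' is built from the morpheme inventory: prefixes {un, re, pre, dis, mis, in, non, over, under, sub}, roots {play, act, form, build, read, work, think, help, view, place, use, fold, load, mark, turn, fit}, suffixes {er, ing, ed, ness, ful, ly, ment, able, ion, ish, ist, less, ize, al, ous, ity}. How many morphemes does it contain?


Segmenting 'preact' against the inventory:
  'pre' -> prefix (morpheme 1)
  'act' -> root (morpheme 2)
Total morphemes: 2

2


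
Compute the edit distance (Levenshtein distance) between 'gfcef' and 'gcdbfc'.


Building DP table for s1='gfcef' (len 5) and s2='gcdbfc' (len 6):
       g  c  d  b  f  c
    0  1  2  3  4  5  6
  g 1  0  1  2  3  4  5
  f 2  1  1  2  3  3  4
  c 3  2  1  2  3  4  3
  e 4  3  2  2  3  4  4
  f 5  4  3  3  3  3  4
Edit distance = dp[5][6] = 4

4


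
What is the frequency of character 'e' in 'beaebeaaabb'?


Scanning 'beaebeaaabb' for 'e':
  Position 1: 'e' -> MATCH (count: 1)
  Position 3: 'e' -> MATCH (count: 2)
  Position 5: 'e' -> MATCH (count: 3)
Total occurrences of 'e': 3

3


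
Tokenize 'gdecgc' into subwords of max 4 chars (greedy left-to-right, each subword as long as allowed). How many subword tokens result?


'gdecgc' has 6 characters.
Chunking with max size 4:
  Chunk 1: 'gdec' (positions 0-3)
  Chunk 2: 'gc' (positions 4-5)
Total chunks: ceil(6 / 4) = 2

2


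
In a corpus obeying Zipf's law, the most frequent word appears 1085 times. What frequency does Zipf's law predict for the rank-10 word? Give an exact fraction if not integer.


Zipf's law: freq(rank) = f1 / rank
f1 = 1085, rank = 10
freq = 1085 / 10
GCD(1085, 10) = 5
Simplified: 217/2

217/2


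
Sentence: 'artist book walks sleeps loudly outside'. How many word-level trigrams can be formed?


Word trigrams from [6] words:
  Trigram 1: (artist book walks)
  Trigram 2: (book walks sleeps)
  Trigram 3: (walks sleeps loudly)
  Trigram 4: (sleeps loudly outside)
Total word trigrams: 6 - 2 = 4

4


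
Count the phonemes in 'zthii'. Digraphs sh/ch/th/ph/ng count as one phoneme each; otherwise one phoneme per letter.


Parsing 'zthii' greedily, digraphs first:
  'z' -> consonant phoneme (phonemes so far: 1)
  'th' -> digraph (1 consonant phoneme) (phonemes so far: 2)
  'i' -> vowel phoneme (phonemes so far: 3)
  'i' -> vowel phoneme (phonemes so far: 4)
Total phonemes: 4

4


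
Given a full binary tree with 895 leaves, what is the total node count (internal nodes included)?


Leaf nodes (terminals): 895
Internal nodes = n - 1 = 895 - 1 = 894
Total = leaves + internal = 895 + 894 = 1789

1789


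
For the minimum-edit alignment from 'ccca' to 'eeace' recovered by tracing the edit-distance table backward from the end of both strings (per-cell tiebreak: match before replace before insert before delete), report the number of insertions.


Edit distance = 4. Backtracking from cell (4, 5) with preference match > replace > insert > delete,
then listing the resulting alignment 'ccca' -> 'eeace' left to right:
  Step 1: insert 'e' [insertion #1]
  Step 2: replace c->e
  Step 3: replace c->a
  Step 4: keep 'c'
  Step 5: replace a->e
Total insertions: 1

1


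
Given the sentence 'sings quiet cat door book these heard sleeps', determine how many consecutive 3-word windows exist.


Word trigrams from [8] words:
  Trigram 1: (sings quiet cat)
  Trigram 2: (quiet cat door)
  Trigram 3: (cat door book)
  Trigram 4: (door book these)
  Trigram 5: (book these heard)
  Trigram 6: (these heard sleeps)
Total word trigrams: 8 - 2 = 6

6


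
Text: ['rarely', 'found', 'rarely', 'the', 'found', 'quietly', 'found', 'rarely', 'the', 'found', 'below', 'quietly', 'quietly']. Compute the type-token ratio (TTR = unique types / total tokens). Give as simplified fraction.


Tokens: 13
Unique types: ('below', 'found', 'quietly', 'rarely', 'the') = 5
TTR = 5/13
Already in lowest terms.

5/13


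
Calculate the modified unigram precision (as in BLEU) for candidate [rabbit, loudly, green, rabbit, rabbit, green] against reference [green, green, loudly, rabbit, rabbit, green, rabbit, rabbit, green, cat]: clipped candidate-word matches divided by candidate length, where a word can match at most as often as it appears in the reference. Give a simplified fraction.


Reference word counts: {'cat': 1, 'green': 4, 'loudly': 1, 'rabbit': 4}
Checking each candidate word (with clipping):
  'rabbit' -> in reference (ref count 4, used 1/4) -> match (matches: 1)
  'loudly' -> in reference (ref count 1, used 1/1) -> match (matches: 2)
  'green' -> in reference (ref count 4, used 1/4) -> match (matches: 3)
  'rabbit' -> in reference (ref count 4, used 2/4) -> match (matches: 4)
  'rabbit' -> in reference (ref count 4, used 3/4) -> match (matches: 5)
  'green' -> in reference (ref count 4, used 2/4) -> match (matches: 6)
Clipped matches: 6, Candidate length: 6
Precision = 6/6 = 1

1


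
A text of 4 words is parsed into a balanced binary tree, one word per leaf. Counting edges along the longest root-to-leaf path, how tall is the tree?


In a balanced binary tree with n leaves the deepest leaf is ceil(log2(n)) edges below the root.
log2(4) = 2.0000
ceil(2.0000) = 2
height (edges) = 2

2


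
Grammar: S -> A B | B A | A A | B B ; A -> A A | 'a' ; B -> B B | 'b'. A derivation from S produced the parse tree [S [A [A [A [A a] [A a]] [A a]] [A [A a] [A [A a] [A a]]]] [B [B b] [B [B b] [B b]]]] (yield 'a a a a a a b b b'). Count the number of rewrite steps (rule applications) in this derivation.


Every bracketed nonterminal node [X ...] in the tree is produced by exactly one rule application.
Reading the tree off as a leftmost derivation:
  Step 1: S  =>  A B   (applied S -> A B)
  Step 2: A B  =>  A A B   (applied A -> A A)
  Step 3: A A B  =>  A A A B   (applied A -> A A)
  Step 4: A A A B  =>  A A A A B   (applied A -> A A)
  Step 5: A A A A B  =>  a A A A B   (applied A -> a)
  Step 6: a A A A B  =>  a a A A B   (applied A -> a)
  Step 7: a a A A B  =>  a a a A B   (applied A -> a)
  Step 8: a a a A B  =>  a a a A A B   (applied A -> A A)
  Step 9: a a a A A B  =>  a a a a A B   (applied A -> a)
  Step 10: a a a a A B  =>  a a a a A A B   (applied A -> A A)
  Step 11: a a a a A A B  =>  a a a a a A B   (applied A -> a)
  Step 12: a a a a a A B  =>  a a a a a a B   (applied A -> a)
  Step 13: a a a a a a B  =>  a a a a a a B B   (applied B -> B B)
  Step 14: a a a a a a B B  =>  a a a a a a b B   (applied B -> b)
  Step 15: a a a a a a b B  =>  a a a a a a b B B   (applied B -> B B)
  Step 16: a a a a a a b B B  =>  a a a a a a b b B   (applied B -> b)
  Step 17: a a a a a a b b B  =>  a a a a a a b b b   (applied B -> b)
Final yield: a a a a a a b b b
Total rewrite steps: 17

17


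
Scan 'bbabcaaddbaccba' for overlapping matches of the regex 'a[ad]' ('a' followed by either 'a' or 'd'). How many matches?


Pattern: a[ad] means 'a' followed by either 'a' or 'd'.
Scanning 'bbabcaaddbaccba' position-by-position:
  Pos 0: window 'bb' -> no
  Pos 1: window 'ba' -> no
  Pos 2: window 'ab' -> no
  Pos 3: window 'bc' -> no
  Pos 4: window 'ca' -> no
  Pos 5: window 'aa' -> MATCH
  Pos 6: window 'ad' -> MATCH
  Pos 7: window 'dd' -> no
  Pos 8: window 'db' -> no
  Pos 9: window 'ba' -> no
  Pos 10: window 'ac' -> no
  Pos 11: window 'cc' -> no
  Pos 12: window 'cb' -> no
  Pos 13: window 'ba' -> no
  Pos 14: window 'a' -> no
Total matches: 2

2


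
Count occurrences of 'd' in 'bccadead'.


Scanning 'bccadead' for 'd':
  Position 4: 'd' -> MATCH (count: 1)
  Position 7: 'd' -> MATCH (count: 2)
Total occurrences of 'd': 2

2


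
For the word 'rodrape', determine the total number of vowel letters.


Scanning each character of 'rodrape':
  Position 1: 'r' -> consonant (running count: 0)
  Position 2: 'o' -> vowel (running count: 1)
  Position 3: 'd' -> consonant (running count: 1)
  Position 4: 'r' -> consonant (running count: 1)
  Position 5: 'a' -> vowel (running count: 2)
  Position 6: 'p' -> consonant (running count: 2)
  Position 7: 'e' -> vowel (running count: 3)
Total vowels: 3

3


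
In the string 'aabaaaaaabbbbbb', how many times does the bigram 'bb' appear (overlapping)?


Scanning 'aabaaaaaabbbbbb' for bigram 'bb':
  Position 0: 'aa' -> no
  Position 1: 'ab' -> no
  Position 2: 'ba' -> no
  Position 3: 'aa' -> no
  Position 4: 'aa' -> no
  Position 5: 'aa' -> no
  Position 6: 'aa' -> no
  Position 7: 'aa' -> no
  Position 8: 'ab' -> no
  Position 9: 'bb' -> MATCH
  Position 10: 'bb' -> MATCH
  Position 11: 'bb' -> MATCH
  Position 12: 'bb' -> MATCH
  Position 13: 'bb' -> MATCH
Total matches: 5

5


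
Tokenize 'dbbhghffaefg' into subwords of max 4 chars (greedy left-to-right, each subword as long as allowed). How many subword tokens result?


'dbbhghffaefg' has 12 characters.
Chunking with max size 4:
  Chunk 1: 'dbbh' (positions 0-3)
  Chunk 2: 'ghff' (positions 4-7)
  Chunk 3: 'aefg' (positions 8-11)
Total chunks: ceil(12 / 4) = 3

3


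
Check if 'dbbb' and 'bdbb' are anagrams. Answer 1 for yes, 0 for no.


Sort characters of 'dbbb': 'bbbd'
Sort characters of 'bdbb': 'bbbd'
Sorted forms match -> they ARE anagrams
Result: 1

1


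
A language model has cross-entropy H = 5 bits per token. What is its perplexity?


Perplexity formula: PP = 2^H
H = 5
PP = 2^5
Steps: 2^1 = 2, 2^2 = 4, 2^3 = 8, 2^4 = 16, 2^5 = 32
PP = 32

32


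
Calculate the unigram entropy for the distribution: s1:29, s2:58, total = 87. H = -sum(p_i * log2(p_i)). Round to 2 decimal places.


Computing entropy H = -sum(p_i * log2(p_i)):
  s1: p = 29/87 = 0.3333, -p*log2(p) = 0.5283
  s2: p = 58/87 = 0.6667, -p*log2(p) = 0.3900
H = sum of terms = 0.9183
Rounded to 2 decimals: 0.92

0.92


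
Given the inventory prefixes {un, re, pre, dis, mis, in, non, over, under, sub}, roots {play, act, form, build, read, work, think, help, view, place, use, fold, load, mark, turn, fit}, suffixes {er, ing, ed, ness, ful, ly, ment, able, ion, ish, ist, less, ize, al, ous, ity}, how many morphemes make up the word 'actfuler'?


Segmenting 'actfuler' against the inventory:
  'act' -> root (morpheme 1)
  'ful' -> suffix (morpheme 2)
  'er' -> suffix (morpheme 3)
Total morphemes: 3

3


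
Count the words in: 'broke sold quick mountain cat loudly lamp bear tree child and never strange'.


Counting words by splitting on spaces:
  Word 1: 'broke'
  Word 2: 'sold'
  Word 3: 'quick'
  Word 4: 'mountain'
  Word 5: 'cat'
  Word 6: 'loudly'
  Word 7: 'lamp'
  Word 8: 'bear'
  Word 9: 'tree'
  Word 10: 'child'
  Word 11: 'and'
  Word 12: 'never'
  Word 13: 'strange'
Total words: 13

13


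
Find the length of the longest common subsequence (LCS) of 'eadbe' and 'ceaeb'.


DP table for LCS of 'eadbe' and 'ceaeb':
       c  e  a  e  b
    0  0  0  0  0  0
  e 0  0  1  1  1  1
  a 0  0  1  2  2  2
  d 0  0  1  2  2  2
  b 0  0  1  2  2  3
  e 0  0  1  2  3  3
LCS: 'eab'
LCS length = 3

3


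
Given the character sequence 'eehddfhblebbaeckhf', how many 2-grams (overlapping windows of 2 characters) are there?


String 'eehddfhblebbaeckhf' has length L = 18.
Number of overlapping n-grams = L - n + 1
Substituting: 18 - 2 + 1 = 17

17


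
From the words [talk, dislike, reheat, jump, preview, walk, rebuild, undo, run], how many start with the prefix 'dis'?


Checking each word for prefix 'dis':
  'talk' -> no (count: 0)
  'dislike' -> YES, starts with 'dis' (count: 1)
  'reheat' -> no (count: 1)
  'jump' -> no (count: 1)
  'preview' -> no (count: 1)
  'walk' -> no (count: 1)
  'rebuild' -> no (count: 1)
  'undo' -> no (count: 1)
  'run' -> no (count: 1)
Total with prefix 'dis': 1

1


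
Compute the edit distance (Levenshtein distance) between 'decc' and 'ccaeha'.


Building DP table for s1='decc' (len 4) and s2='ccaeha' (len 6):
       c  c  a  e  h  a
    0  1  2  3  4  5  6
  d 1  1  2  3  4  5  6
  e 2  2  2  3  3  4  5
  c 3  2  2  3  4  4  5
  c 4  3  2  3  4  5  5
Edit distance = dp[4][6] = 5

5


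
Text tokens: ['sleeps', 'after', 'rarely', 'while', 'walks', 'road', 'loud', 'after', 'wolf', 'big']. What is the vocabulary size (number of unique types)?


Listing all tokens and tracking unique types:
  Token 1: 'sleeps' -> NEW (unique so far: 1)
  Token 2: 'after' -> NEW (unique so far: 2)
  Token 3: 'rarely' -> NEW (unique so far: 3)
  Token 4: 'while' -> NEW (unique so far: 4)
  Token 5: 'walks' -> NEW (unique so far: 5)
  Token 6: 'road' -> NEW (unique so far: 6)
  Token 7: 'loud' -> NEW (unique so far: 7)
  Token 8: 'after' -> duplicate (unique so far: 7)
  Token 9: 'wolf' -> NEW (unique so far: 8)
  Token 10: 'big' -> NEW (unique so far: 9)
Unique types: ('after', 'big', 'loud', 'rarely', 'road', 'sleeps', 'walks', 'while', 'wolf')
Vocabulary size: 9

9


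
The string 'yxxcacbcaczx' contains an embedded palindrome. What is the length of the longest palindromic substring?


Scanning 'yxxcacbcaczx' for palindromic substrings.
Substring at positions 3-9: 'cacbcac'.
Check: reverse('cacbcac') = 'cacbcac' -> palindrome confirmed.
Neighbouring characters ('x' / 'z') break symmetry, so it cannot extend further.
No longer palindromic substring exists; longest length = 7

7


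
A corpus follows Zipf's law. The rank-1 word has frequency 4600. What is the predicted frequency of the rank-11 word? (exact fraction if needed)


Zipf's law: freq(rank) = f1 / rank
f1 = 4600, rank = 11
freq = 4600 / 11
GCD(4600, 11) = 1
Simplified: 4600/11

4600/11


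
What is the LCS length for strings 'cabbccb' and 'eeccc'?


DP table for LCS of 'cabbccb' and 'eeccc':
       e  e  c  c  c
    0  0  0  0  0  0
  c 0  0  0  1  1  1
  a 0  0  0  1  1  1
  b 0  0  0  1  1  1
  b 0  0  0  1  1  1
  c 0  0  0  1  2  2
  c 0  0  0  1  2  3
  b 0  0  0  1  2  3
LCS: 'ccc'
LCS length = 3

3


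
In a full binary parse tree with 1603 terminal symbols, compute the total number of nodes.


Leaf nodes (terminals): 1603
Internal nodes = n - 1 = 1603 - 1 = 1602
Total = leaves + internal = 1603 + 1602 = 3205

3205


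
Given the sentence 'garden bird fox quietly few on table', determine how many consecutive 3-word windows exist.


Word trigrams from [7] words:
  Trigram 1: (garden bird fox)
  Trigram 2: (bird fox quietly)
  Trigram 3: (fox quietly few)
  Trigram 4: (quietly few on)
  Trigram 5: (few on table)
Total word trigrams: 7 - 2 = 5

5


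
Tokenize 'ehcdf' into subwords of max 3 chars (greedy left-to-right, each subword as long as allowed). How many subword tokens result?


'ehcdf' has 5 characters.
Chunking with max size 3:
  Chunk 1: 'ehc' (positions 0-2)
  Chunk 2: 'df' (positions 3-4)
Total chunks: ceil(5 / 3) = 2

2


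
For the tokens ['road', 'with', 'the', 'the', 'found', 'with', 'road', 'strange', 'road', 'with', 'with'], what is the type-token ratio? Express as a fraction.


Tokens: 11
Unique types: ('found', 'road', 'strange', 'the', 'with') = 5
TTR = 5/11
Already in lowest terms.

5/11


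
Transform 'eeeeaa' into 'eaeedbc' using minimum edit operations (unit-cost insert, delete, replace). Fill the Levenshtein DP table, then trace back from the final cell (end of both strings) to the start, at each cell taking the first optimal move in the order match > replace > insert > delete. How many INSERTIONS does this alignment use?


Edit distance = 4. Backtracking from cell (6, 7) with preference match > replace > insert > delete,
then listing the resulting alignment 'eeeeaa' -> 'eaeedbc' left to right:
  Step 1: keep 'e'
  Step 2: insert 'a' [insertion #1]
  Step 3: keep 'e'
  Step 4: keep 'e'
  Step 5: replace e->d
  Step 6: replace a->b
  Step 7: replace a->c
Total insertions: 1

1


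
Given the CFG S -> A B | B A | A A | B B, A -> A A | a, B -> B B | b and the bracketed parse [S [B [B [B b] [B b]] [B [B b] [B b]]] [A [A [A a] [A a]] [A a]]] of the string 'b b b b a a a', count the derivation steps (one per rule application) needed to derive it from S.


Every bracketed nonterminal node [X ...] in the tree is produced by exactly one rule application.
Reading the tree off as a leftmost derivation:
  Step 1: S  =>  B A   (applied S -> B A)
  Step 2: B A  =>  B B A   (applied B -> B B)
  Step 3: B B A  =>  B B B A   (applied B -> B B)
  Step 4: B B B A  =>  b B B A   (applied B -> b)
  Step 5: b B B A  =>  b b B A   (applied B -> b)
  Step 6: b b B A  =>  b b B B A   (applied B -> B B)
  Step 7: b b B B A  =>  b b b B A   (applied B -> b)
  Step 8: b b b B A  =>  b b b b A   (applied B -> b)
  Step 9: b b b b A  =>  b b b b A A   (applied A -> A A)
  Step 10: b b b b A A  =>  b b b b A A A   (applied A -> A A)
  Step 11: b b b b A A A  =>  b b b b a A A   (applied A -> a)
  Step 12: b b b b a A A  =>  b b b b a a A   (applied A -> a)
  Step 13: b b b b a a A  =>  b b b b a a a   (applied A -> a)
Final yield: b b b b a a a
Total rewrite steps: 13

13


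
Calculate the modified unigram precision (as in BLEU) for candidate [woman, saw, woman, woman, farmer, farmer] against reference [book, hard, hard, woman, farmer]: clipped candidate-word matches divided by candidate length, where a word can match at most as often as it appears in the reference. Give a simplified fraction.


Reference word counts: {'book': 1, 'farmer': 1, 'hard': 2, 'woman': 1}
Checking each candidate word (with clipping):
  'woman' -> in reference (ref count 1, used 1/1) -> match (matches: 1)
  'saw' -> not in reference -> no match (matches: 1)
  'woman' -> ref count 1 already used up (1/1) -> clipped, no match (matches: 1)
  'woman' -> ref count 1 already used up (1/1) -> clipped, no match (matches: 1)
  'farmer' -> in reference (ref count 1, used 1/1) -> match (matches: 2)
  'farmer' -> ref count 1 already used up (1/1) -> clipped, no match (matches: 2)
Clipped matches: 2, Candidate length: 6
Precision = 2/6 = 1/3

1/3


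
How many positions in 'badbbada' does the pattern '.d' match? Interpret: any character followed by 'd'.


Pattern: .d means any character followed by 'd'.
Scanning 'badbbada' position-by-position:
  Pos 0: window 'ba' -> no
  Pos 1: window 'ad' -> MATCH
  Pos 2: window 'db' -> no
  Pos 3: window 'bb' -> no
  Pos 4: window 'ba' -> no
  Pos 5: window 'ad' -> MATCH
  Pos 6: window 'da' -> no
  Pos 7: window 'a' -> no
Total matches: 2

2


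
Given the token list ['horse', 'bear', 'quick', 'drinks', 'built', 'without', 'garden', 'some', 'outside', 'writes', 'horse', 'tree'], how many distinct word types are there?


Listing all tokens and tracking unique types:
  Token 1: 'horse' -> NEW (unique so far: 1)
  Token 2: 'bear' -> NEW (unique so far: 2)
  Token 3: 'quick' -> NEW (unique so far: 3)
  Token 4: 'drinks' -> NEW (unique so far: 4)
  Token 5: 'built' -> NEW (unique so far: 5)
  Token 6: 'without' -> NEW (unique so far: 6)
  Token 7: 'garden' -> NEW (unique so far: 7)
  Token 8: 'some' -> NEW (unique so far: 8)
  Token 9: 'outside' -> NEW (unique so far: 9)
  Token 10: 'writes' -> NEW (unique so far: 10)
  Token 11: 'horse' -> duplicate (unique so far: 10)
  Token 12: 'tree' -> NEW (unique so far: 11)
Unique types: ('bear', 'built', 'drinks', 'garden', 'horse', 'outside', 'quick', 'some', 'tree', 'without', 'writes')
Vocabulary size: 11

11


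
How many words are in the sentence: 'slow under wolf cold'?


Counting words by splitting on spaces:
  Word 1: 'slow'
  Word 2: 'under'
  Word 3: 'wolf'
  Word 4: 'cold'
Total words: 4

4


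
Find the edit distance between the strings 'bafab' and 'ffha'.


Building DP table for s1='bafab' (len 5) and s2='ffha' (len 4):
       f  f  h  a
    0  1  2  3  4
  b 1  1  2  3  4
  a 2  2  2  3  3
  f 3  2  2  3  4
  a 4  3  3  3  3
  b 5  4  4  4  4
Edit distance = dp[5][4] = 4

4


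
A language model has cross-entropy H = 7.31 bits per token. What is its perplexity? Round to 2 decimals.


Perplexity formula: PP = 2^H
H = 7.31
PP = 2^7.31
Decompose: 2^7.31 = 2^7 * 2^0.31
2^7 = 128, 2^0.31 ~ 1.2397077
PP ~ 128 * 1.2397077 = 158.6825856
Rounded to 2 decimals: 158.68

158.68


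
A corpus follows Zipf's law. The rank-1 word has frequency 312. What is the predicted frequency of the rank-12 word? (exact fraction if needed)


Zipf's law: freq(rank) = f1 / rank
f1 = 312, rank = 12
freq = 312 / 12
= 26

26


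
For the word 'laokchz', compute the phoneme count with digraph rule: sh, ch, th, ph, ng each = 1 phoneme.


Parsing 'laokchz' greedily, digraphs first:
  'l' -> consonant phoneme (phonemes so far: 1)
  'a' -> vowel phoneme (phonemes so far: 2)
  'o' -> vowel phoneme (phonemes so far: 3)
  'k' -> consonant phoneme (phonemes so far: 4)
  'ch' -> digraph (1 consonant phoneme) (phonemes so far: 5)
  'z' -> consonant phoneme (phonemes so far: 6)
Total phonemes: 6

6


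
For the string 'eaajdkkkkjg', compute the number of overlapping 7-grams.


String 'eaajdkkkkjg' has length L = 11.
Number of overlapping n-grams = L - n + 1
Substituting: 11 - 7 + 1 = 5

5


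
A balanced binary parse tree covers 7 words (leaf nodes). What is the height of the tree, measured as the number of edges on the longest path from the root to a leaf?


In a balanced binary tree with n leaves the deepest leaf is ceil(log2(n)) edges below the root.
log2(7) = 2.8074
ceil(2.8074) = 3
height (edges) = 3

3


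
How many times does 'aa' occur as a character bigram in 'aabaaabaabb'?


Scanning 'aabaaabaabb' for bigram 'aa':
  Position 0: 'aa' -> MATCH
  Position 1: 'ab' -> no
  Position 2: 'ba' -> no
  Position 3: 'aa' -> MATCH
  Position 4: 'aa' -> MATCH
  Position 5: 'ab' -> no
  Position 6: 'ba' -> no
  Position 7: 'aa' -> MATCH
  Position 8: 'ab' -> no
  Position 9: 'bb' -> no
Total matches: 4

4


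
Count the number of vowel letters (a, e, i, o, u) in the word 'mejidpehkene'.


Scanning each character of 'mejidpehkene':
  Position 1: 'm' -> consonant (running count: 0)
  Position 2: 'e' -> vowel (running count: 1)
  Position 3: 'j' -> consonant (running count: 1)
  Position 4: 'i' -> vowel (running count: 2)
  Position 5: 'd' -> consonant (running count: 2)
  Position 6: 'p' -> consonant (running count: 2)
  Position 7: 'e' -> vowel (running count: 3)
  Position 8: 'h' -> consonant (running count: 3)
  Position 9: 'k' -> consonant (running count: 3)
  Position 10: 'e' -> vowel (running count: 4)
  Position 11: 'n' -> consonant (running count: 4)
  Position 12: 'e' -> vowel (running count: 5)
Total vowels: 5

5


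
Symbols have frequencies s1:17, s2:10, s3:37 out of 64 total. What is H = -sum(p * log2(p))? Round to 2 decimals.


Computing entropy H = -sum(p_i * log2(p_i)):
  s1: p = 17/64 = 0.2656, -p*log2(p) = 0.5080
  s2: p = 10/64 = 0.1562, -p*log2(p) = 0.4184
  s3: p = 37/64 = 0.5781, -p*log2(p) = 0.4570
H = sum of terms = 1.3834
Rounded to 2 decimals: 1.38

1.38


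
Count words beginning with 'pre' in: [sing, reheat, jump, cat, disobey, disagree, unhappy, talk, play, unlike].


Checking each word for prefix 'pre':
  'sing' -> no (count: 0)
  'reheat' -> no (count: 0)
  'jump' -> no (count: 0)
  'cat' -> no (count: 0)
  'disobey' -> no (count: 0)
  'disagree' -> no (count: 0)
  'unhappy' -> no (count: 0)
  'talk' -> no (count: 0)
  'play' -> no (count: 0)
  'unlike' -> no (count: 0)
Total with prefix 'pre': 0

0


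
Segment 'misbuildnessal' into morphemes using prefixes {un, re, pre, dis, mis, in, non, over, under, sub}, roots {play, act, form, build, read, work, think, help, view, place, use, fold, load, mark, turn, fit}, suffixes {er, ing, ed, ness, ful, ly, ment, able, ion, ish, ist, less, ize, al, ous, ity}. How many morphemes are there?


Segmenting 'misbuildnessal' against the inventory:
  'mis' -> prefix (morpheme 1)
  'build' -> root (morpheme 2)
  'ness' -> suffix (morpheme 3)
  'al' -> suffix (morpheme 4)
Total morphemes: 4

4


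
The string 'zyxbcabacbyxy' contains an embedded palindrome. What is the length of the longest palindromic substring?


Scanning 'zyxbcabacbyxy' for palindromic substrings.
Substring at positions 3-9: 'bcabacb'.
Check: reverse('bcabacb') = 'bcabacb' -> palindrome confirmed.
Neighbouring characters ('x' / 'y') break symmetry, so it cannot extend further.
No longer palindromic substring exists; longest length = 7

7


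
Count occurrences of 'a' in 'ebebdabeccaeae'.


Scanning 'ebebdabeccaeae' for 'a':
  Position 5: 'a' -> MATCH (count: 1)
  Position 10: 'a' -> MATCH (count: 2)
  Position 12: 'a' -> MATCH (count: 3)
Total occurrences of 'a': 3

3


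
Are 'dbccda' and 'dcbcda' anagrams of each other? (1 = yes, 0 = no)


Sort characters of 'dbccda': 'abccdd'
Sort characters of 'dcbcda': 'abccdd'
Sorted forms match -> they ARE anagrams
Result: 1

1


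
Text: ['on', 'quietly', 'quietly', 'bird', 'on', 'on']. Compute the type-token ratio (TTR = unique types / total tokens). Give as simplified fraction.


Tokens: 6
Unique types: ('bird', 'on', 'quietly') = 3
TTR = 3/6
Simplify: divide both by 3 -> 1/2
TTR = 1/2

1/2


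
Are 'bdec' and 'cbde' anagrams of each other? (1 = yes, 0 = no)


Sort characters of 'bdec': 'bcde'
Sort characters of 'cbde': 'bcde'
Sorted forms match -> they ARE anagrams
Result: 1

1


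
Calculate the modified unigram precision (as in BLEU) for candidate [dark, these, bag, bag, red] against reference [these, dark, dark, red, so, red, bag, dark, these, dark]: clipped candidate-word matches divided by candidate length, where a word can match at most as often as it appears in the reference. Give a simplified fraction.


Reference word counts: {'bag': 1, 'dark': 4, 'red': 2, 'so': 1, 'these': 2}
Checking each candidate word (with clipping):
  'dark' -> in reference (ref count 4, used 1/4) -> match (matches: 1)
  'these' -> in reference (ref count 2, used 1/2) -> match (matches: 2)
  'bag' -> in reference (ref count 1, used 1/1) -> match (matches: 3)
  'bag' -> ref count 1 already used up (1/1) -> clipped, no match (matches: 3)
  'red' -> in reference (ref count 2, used 1/2) -> match (matches: 4)
Clipped matches: 4, Candidate length: 5
Precision = 4/5

4/5


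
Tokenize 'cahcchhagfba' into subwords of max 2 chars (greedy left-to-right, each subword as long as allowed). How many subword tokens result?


'cahcchhagfba' has 12 characters.
Chunking with max size 2:
  Chunk 1: 'ca' (positions 0-1)
  Chunk 2: 'hc' (positions 2-3)
  Chunk 3: 'ch' (positions 4-5)
  Chunk 4: 'ha' (positions 6-7)
  Chunk 5: 'gf' (positions 8-9)
  Chunk 6: 'ba' (positions 10-11)
Total chunks: ceil(12 / 2) = 6

6


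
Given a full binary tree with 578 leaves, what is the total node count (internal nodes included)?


Leaf nodes (terminals): 578
Internal nodes = n - 1 = 578 - 1 = 577
Total = leaves + internal = 578 + 577 = 1155

1155


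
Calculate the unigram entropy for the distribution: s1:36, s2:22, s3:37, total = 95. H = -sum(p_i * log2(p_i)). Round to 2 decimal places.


Computing entropy H = -sum(p_i * log2(p_i)):
  s1: p = 36/95 = 0.3789, -p*log2(p) = 0.5305
  s2: p = 22/95 = 0.2316, -p*log2(p) = 0.4887
  s3: p = 37/95 = 0.3895, -p*log2(p) = 0.5298
H = sum of terms = 1.5490
Rounded to 2 decimals: 1.55

1.55


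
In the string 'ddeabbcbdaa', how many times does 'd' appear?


Scanning 'ddeabbcbdaa' for 'd':
  Position 0: 'd' -> MATCH (count: 1)
  Position 1: 'd' -> MATCH (count: 2)
  Position 8: 'd' -> MATCH (count: 3)
Total occurrences of 'd': 3

3


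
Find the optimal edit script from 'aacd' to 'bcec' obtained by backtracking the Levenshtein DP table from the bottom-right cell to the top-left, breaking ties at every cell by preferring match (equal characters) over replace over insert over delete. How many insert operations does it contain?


Edit distance = 4. Backtracking from cell (4, 4) with preference match > replace > insert > delete,
then listing the resulting alignment 'aacd' -> 'bcec' left to right:
  Step 1: replace a->b
  Step 2: replace a->c
  Step 3: replace c->e
  Step 4: replace d->c
Total insertions: 0

0


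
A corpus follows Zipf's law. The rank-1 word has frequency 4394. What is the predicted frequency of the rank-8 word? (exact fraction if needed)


Zipf's law: freq(rank) = f1 / rank
f1 = 4394, rank = 8
freq = 4394 / 8
GCD(4394, 8) = 2
Simplified: 2197/4

2197/4


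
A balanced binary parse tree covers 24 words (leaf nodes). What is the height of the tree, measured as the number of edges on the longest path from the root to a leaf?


In a balanced binary tree with n leaves the deepest leaf is ceil(log2(n)) edges below the root.
log2(24) = 4.5850
ceil(4.5850) = 5
height (edges) = 5

5


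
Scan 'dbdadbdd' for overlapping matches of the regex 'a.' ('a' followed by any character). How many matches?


Pattern: a. means 'a' followed by any character.
Scanning 'dbdadbdd' position-by-position:
  Pos 0: window 'db' -> no
  Pos 1: window 'bd' -> no
  Pos 2: window 'da' -> no
  Pos 3: window 'ad' -> MATCH
  Pos 4: window 'db' -> no
  Pos 5: window 'bd' -> no
  Pos 6: window 'dd' -> no
  Pos 7: window 'd' -> no
Total matches: 1

1


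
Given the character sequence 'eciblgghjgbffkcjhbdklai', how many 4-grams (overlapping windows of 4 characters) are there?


String 'eciblgghjgbffkcjhbdklai' has length L = 23.
Number of overlapping n-grams = L - n + 1
Substituting: 23 - 4 + 1 = 20

20


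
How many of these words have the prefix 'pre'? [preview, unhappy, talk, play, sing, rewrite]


Checking each word for prefix 'pre':
  'preview' -> YES, starts with 'pre' (count: 1)
  'unhappy' -> no (count: 1)
  'talk' -> no (count: 1)
  'play' -> no (count: 1)
  'sing' -> no (count: 1)
  'rewrite' -> no (count: 1)
Total with prefix 'pre': 1

1


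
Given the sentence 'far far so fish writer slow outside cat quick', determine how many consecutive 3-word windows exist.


Word trigrams from [9] words:
  Trigram 1: (far far so)
  Trigram 2: (far so fish)
  Trigram 3: (so fish writer)
  Trigram 4: (fish writer slow)
  Trigram 5: (writer slow outside)
  Trigram 6: (slow outside cat)
  Trigram 7: (outside cat quick)
Total word trigrams: 9 - 2 = 7

7


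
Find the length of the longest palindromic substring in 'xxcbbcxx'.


Scanning 'xxcbbcxx' for palindromic substrings.
Substring at positions 0-7: 'xxcbbcxx'.
Check: reverse('xxcbbcxx') = 'xxcbbcxx' -> palindrome confirmed.
No longer palindromic substring exists; longest length = 8

8


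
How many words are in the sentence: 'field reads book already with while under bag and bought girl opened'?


Counting words by splitting on spaces:
  Word 1: 'field'
  Word 2: 'reads'
  Word 3: 'book'
  Word 4: 'already'
  Word 5: 'with'
  Word 6: 'while'
  Word 7: 'under'
  Word 8: 'bag'
  Word 9: 'and'
  Word 10: 'bought'
  Word 11: 'girl'
  Word 12: 'opened'
Total words: 12

12


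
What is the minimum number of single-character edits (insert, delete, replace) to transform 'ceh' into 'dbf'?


Building DP table for s1='ceh' (len 3) and s2='dbf' (len 3):
       d  b  f
    0  1  2  3
  c 1  1  2  3
  e 2  2  2  3
  h 3  3  3  3
Edit distance = dp[3][3] = 3

3


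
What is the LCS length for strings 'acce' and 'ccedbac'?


DP table for LCS of 'acce' and 'ccedbac':
       c  c  e  d  b  a  c
    0  0  0  0  0  0  0  0
  a 0  0  0  0  0  0  1  1
  c 0  1  1  1  1  1  1  2
  c 0  1  2  2  2  2  2  2
  e 0  1  2  3  3  3  3  3
LCS: 'cce'
LCS length = 3

3


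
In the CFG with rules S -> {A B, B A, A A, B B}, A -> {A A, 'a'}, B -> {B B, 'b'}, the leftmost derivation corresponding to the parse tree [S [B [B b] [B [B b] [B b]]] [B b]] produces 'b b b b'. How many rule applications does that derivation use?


Every bracketed nonterminal node [X ...] in the tree is produced by exactly one rule application.
Reading the tree off as a leftmost derivation:
  Step 1: S  =>  B B   (applied S -> B B)
  Step 2: B B  =>  B B B   (applied B -> B B)
  Step 3: B B B  =>  b B B   (applied B -> b)
  Step 4: b B B  =>  b B B B   (applied B -> B B)
  Step 5: b B B B  =>  b b B B   (applied B -> b)
  Step 6: b b B B  =>  b b b B   (applied B -> b)
  Step 7: b b b B  =>  b b b b   (applied B -> b)
Final yield: b b b b
Total rewrite steps: 7

7
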